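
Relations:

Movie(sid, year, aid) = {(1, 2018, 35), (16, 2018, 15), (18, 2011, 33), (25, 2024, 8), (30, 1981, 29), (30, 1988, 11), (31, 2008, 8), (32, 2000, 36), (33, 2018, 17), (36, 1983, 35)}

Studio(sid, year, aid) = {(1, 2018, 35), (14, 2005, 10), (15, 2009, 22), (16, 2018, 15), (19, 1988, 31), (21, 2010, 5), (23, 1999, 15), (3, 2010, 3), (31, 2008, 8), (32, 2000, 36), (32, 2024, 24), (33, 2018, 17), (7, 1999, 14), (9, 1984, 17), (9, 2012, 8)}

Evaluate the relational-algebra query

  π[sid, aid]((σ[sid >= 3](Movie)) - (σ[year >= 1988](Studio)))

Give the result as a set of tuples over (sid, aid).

{(18, 33), (25, 8), (30, 11), (30, 29), (36, 35)}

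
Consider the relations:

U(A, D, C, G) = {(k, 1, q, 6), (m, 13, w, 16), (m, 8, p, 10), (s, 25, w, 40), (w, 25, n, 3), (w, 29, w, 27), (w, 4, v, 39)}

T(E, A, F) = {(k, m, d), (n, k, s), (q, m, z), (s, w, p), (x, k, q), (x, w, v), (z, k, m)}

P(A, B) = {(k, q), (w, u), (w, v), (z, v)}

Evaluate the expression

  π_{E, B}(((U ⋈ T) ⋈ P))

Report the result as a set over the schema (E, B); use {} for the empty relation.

{(n, q), (s, u), (s, v), (x, q), (x, u), (x, v), (z, q)}

Natural join on A: {(k, 1, q, 6, n, s), (k, 1, q, 6, x, q), (k, 1, q, 6, z, m), (m, 13, w, 16, k, d), (m, 13, w, 16, q, z), (m, 8, p, 10, k, d), (m, 8, p, 10, q, z), (w, 25, n, 3, s, p), (w, 25, n, 3, x, v), (w, 29, w, 27, s, p), (w, 29, w, 27, x, v), (w, 4, v, 39, s, p), (w, 4, v, 39, x, v)}
Natural join on A: {(k, 1, q, 6, n, s, q), (k, 1, q, 6, x, q, q), (k, 1, q, 6, z, m, q), (w, 25, n, 3, s, p, u), (w, 25, n, 3, s, p, v), (w, 25, n, 3, x, v, u), (w, 25, n, 3, x, v, v), (w, 29, w, 27, s, p, u), (w, 29, w, 27, s, p, v), (w, 29, w, 27, x, v, u), (w, 29, w, 27, x, v, v), (w, 4, v, 39, s, p, u), (w, 4, v, 39, s, p, v), (w, 4, v, 39, x, v, u), (w, 4, v, 39, x, v, v)}
π[E, B]: project onto (E, B) (8 duplicate(s) eliminated) → {(n, q), (s, u), (s, v), (x, q), (x, u), (x, v), (z, q)}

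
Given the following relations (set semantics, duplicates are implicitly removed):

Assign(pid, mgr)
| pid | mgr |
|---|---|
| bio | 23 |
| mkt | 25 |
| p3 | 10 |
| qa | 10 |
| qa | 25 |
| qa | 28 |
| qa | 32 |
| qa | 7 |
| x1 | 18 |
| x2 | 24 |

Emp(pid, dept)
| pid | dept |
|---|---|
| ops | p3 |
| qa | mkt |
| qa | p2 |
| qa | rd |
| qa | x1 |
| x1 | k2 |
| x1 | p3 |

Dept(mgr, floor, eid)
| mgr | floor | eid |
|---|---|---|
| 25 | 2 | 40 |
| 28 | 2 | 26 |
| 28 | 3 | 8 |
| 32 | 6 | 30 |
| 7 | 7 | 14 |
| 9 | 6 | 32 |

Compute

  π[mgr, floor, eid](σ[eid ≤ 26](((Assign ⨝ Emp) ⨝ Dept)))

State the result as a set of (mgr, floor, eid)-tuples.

Natural join on pid: {(qa, 10, mkt), (qa, 10, p2), (qa, 10, rd), (qa, 10, x1), (qa, 25, mkt), (qa, 25, p2), (qa, 25, rd), (qa, 25, x1), (qa, 28, mkt), (qa, 28, p2), (qa, 28, rd), (qa, 28, x1), (qa, 32, mkt), (qa, 32, p2), (qa, 32, rd), (qa, 32, x1), (qa, 7, mkt), (qa, 7, p2), (qa, 7, rd), (qa, 7, x1), (x1, 18, k2), (x1, 18, p3)}
Natural join on mgr: {(qa, 25, mkt, 2, 40), (qa, 25, p2, 2, 40), (qa, 25, rd, 2, 40), (qa, 25, x1, 2, 40), (qa, 28, mkt, 2, 26), (qa, 28, mkt, 3, 8), (qa, 28, p2, 2, 26), (qa, 28, p2, 3, 8), (qa, 28, rd, 2, 26), (qa, 28, rd, 3, 8), (qa, 28, x1, 2, 26), (qa, 28, x1, 3, 8), (qa, 32, mkt, 6, 30), (qa, 32, p2, 6, 30), (qa, 32, rd, 6, 30), (qa, 32, x1, 6, 30), (qa, 7, mkt, 7, 14), (qa, 7, p2, 7, 14), (qa, 7, rd, 7, 14), (qa, 7, x1, 7, 14)}
σ[eid ≤ 26]: keep tuples satisfying eid ≤ 26 → {(qa, 28, mkt, 2, 26), (qa, 28, mkt, 3, 8), (qa, 28, p2, 2, 26), (qa, 28, p2, 3, 8), (qa, 28, rd, 2, 26), (qa, 28, rd, 3, 8), (qa, 28, x1, 2, 26), (qa, 28, x1, 3, 8), (qa, 7, mkt, 7, 14), (qa, 7, p2, 7, 14), (qa, 7, rd, 7, 14), (qa, 7, x1, 7, 14)}
π_{mgr, floor, eid} gives {(28, 2, 26), (28, 3, 8), (7, 7, 14)} (9 duplicate(s) eliminated).

{(28, 2, 26), (28, 3, 8), (7, 7, 14)}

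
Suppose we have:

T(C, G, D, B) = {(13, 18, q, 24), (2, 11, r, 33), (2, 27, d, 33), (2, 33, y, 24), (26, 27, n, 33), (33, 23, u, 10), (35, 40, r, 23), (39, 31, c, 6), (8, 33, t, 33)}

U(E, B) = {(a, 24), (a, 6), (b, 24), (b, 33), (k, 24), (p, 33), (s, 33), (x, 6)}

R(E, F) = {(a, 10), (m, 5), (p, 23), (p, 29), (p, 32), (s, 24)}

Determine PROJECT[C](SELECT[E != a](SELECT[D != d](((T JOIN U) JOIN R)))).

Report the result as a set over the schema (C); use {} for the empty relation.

Joining T and U on B yields {(13, 18, q, 24, a), (13, 18, q, 24, b), (13, 18, q, 24, k), (2, 11, r, 33, b), (2, 11, r, 33, p), (2, 11, r, 33, s), (2, 27, d, 33, b), (2, 27, d, 33, p), (2, 27, d, 33, s), (2, 33, y, 24, a), (2, 33, y, 24, b), (2, 33, y, 24, k), (26, 27, n, 33, b), (26, 27, n, 33, p), (26, 27, n, 33, s), (39, 31, c, 6, a), (39, 31, c, 6, x), (8, 33, t, 33, b), (8, 33, t, 33, p), (8, 33, t, 33, s)}.
Joining (T JOIN U) and R on E yields {(13, 18, q, 24, a, 10), (2, 11, r, 33, p, 23), (2, 11, r, 33, p, 29), (2, 11, r, 33, p, 32), (2, 11, r, 33, s, 24), (2, 27, d, 33, p, 23), (2, 27, d, 33, p, 29), (2, 27, d, 33, p, 32), (2, 27, d, 33, s, 24), (2, 33, y, 24, a, 10), (26, 27, n, 33, p, 23), (26, 27, n, 33, p, 29), (26, 27, n, 33, p, 32), (26, 27, n, 33, s, 24), (39, 31, c, 6, a, 10), (8, 33, t, 33, p, 23), (8, 33, t, 33, p, 29), (8, 33, t, 33, p, 32), (8, 33, t, 33, s, 24)}.
σ[D != d]: keep tuples satisfying D != d → {(13, 18, q, 24, a, 10), (2, 11, r, 33, p, 23), (2, 11, r, 33, p, 29), (2, 11, r, 33, p, 32), (2, 11, r, 33, s, 24), (2, 33, y, 24, a, 10), (26, 27, n, 33, p, 23), (26, 27, n, 33, p, 29), (26, 27, n, 33, p, 32), (26, 27, n, 33, s, 24), (39, 31, c, 6, a, 10), (8, 33, t, 33, p, 23), (8, 33, t, 33, p, 29), (8, 33, t, 33, p, 32), (8, 33, t, 33, s, 24)}
σ[E != a]: keep tuples satisfying E != a → {(2, 11, r, 33, p, 23), (2, 11, r, 33, p, 29), (2, 11, r, 33, p, 32), (2, 11, r, 33, s, 24), (26, 27, n, 33, p, 23), (26, 27, n, 33, p, 29), (26, 27, n, 33, p, 32), (26, 27, n, 33, s, 24), (8, 33, t, 33, p, 23), (8, 33, t, 33, p, 29), (8, 33, t, 33, p, 32), (8, 33, t, 33, s, 24)}
π_{C} gives {2, 26, 8} (9 duplicate(s) eliminated).

{2, 26, 8}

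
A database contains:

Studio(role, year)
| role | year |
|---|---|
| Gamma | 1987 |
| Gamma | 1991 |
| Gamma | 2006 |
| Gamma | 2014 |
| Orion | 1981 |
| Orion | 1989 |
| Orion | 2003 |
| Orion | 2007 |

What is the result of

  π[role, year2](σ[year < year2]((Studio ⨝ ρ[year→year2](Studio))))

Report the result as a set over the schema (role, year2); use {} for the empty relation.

ρ[year→year2]: schema becomes (role, year2); tuples unchanged.
Studio ⋈ ρ[year→year2](Studio) (natural join on role): {(Gamma, 1987, 1987), (Gamma, 1987, 1991), (Gamma, 1987, 2006), (Gamma, 1987, 2014), (Gamma, 1991, 1987), (Gamma, 1991, 1991), (Gamma, 1991, 2006), (Gamma, 1991, 2014), (Gamma, 2006, 1987), (Gamma, 2006, 1991), (Gamma, 2006, 2006), (Gamma, 2006, 2014), (Gamma, 2014, 1987), (Gamma, 2014, 1991), (Gamma, 2014, 2006), (Gamma, 2014, 2014), (Orion, 1981, 1981), (Orion, 1981, 1989), (Orion, 1981, 2003), (Orion, 1981, 2007), (Orion, 1989, 1981), (Orion, 1989, 1989), (Orion, 1989, 2003), (Orion, 1989, 2007), (Orion, 2003, 1981), (Orion, 2003, 1989), (Orion, 2003, 2003), (Orion, 2003, 2007), (Orion, 2007, 1981), (Orion, 2007, 1989), (Orion, 2007, 2003), (Orion, 2007, 2007)}
Selection year < year2: {(Gamma, 1987, 1991), (Gamma, 1987, 2006), (Gamma, 1987, 2014), (Gamma, 1991, 2006), (Gamma, 1991, 2014), (Gamma, 2006, 2014), (Orion, 1981, 1989), (Orion, 1981, 2003), (Orion, 1981, 2007), (Orion, 1989, 2003), (Orion, 1989, 2007), (Orion, 2003, 2007)}
Projecting to role, year2 (6 duplicate(s) eliminated): {(Gamma, 1991), (Gamma, 2006), (Gamma, 2014), (Orion, 1989), (Orion, 2003), (Orion, 2007)}

{(Gamma, 1991), (Gamma, 2006), (Gamma, 2014), (Orion, 1989), (Orion, 2003), (Orion, 2007)}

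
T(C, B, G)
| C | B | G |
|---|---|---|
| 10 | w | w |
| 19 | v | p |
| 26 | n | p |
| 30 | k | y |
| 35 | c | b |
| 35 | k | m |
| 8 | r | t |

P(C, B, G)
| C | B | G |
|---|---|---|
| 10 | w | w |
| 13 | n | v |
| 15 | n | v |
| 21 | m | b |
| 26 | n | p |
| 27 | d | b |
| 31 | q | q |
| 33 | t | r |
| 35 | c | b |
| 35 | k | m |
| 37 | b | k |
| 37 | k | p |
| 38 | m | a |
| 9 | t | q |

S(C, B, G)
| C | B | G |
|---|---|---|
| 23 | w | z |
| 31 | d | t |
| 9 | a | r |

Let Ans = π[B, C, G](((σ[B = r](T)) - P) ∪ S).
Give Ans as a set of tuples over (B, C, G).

{(a, 9, r), (d, 31, t), (r, 8, t), (w, 23, z)}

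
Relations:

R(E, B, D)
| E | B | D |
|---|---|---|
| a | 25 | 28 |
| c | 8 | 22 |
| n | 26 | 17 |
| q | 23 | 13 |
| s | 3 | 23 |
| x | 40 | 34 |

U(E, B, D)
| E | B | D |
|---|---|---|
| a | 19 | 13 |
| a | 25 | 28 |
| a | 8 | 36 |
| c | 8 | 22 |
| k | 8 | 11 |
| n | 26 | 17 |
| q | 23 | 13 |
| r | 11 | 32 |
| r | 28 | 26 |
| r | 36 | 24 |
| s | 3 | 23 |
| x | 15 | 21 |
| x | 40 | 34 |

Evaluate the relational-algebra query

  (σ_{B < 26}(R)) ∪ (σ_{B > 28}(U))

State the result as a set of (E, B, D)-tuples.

Filtering on B < 26 leaves {(a, 25, 28), (c, 8, 22), (q, 23, 13), (s, 3, 23)}.
Filtering on B > 28 leaves {(r, 36, 24), (x, 40, 34)}.
Taking the union: {(a, 25, 28), (c, 8, 22), (q, 23, 13), (r, 36, 24), (s, 3, 23), (x, 40, 34)}

{(a, 25, 28), (c, 8, 22), (q, 23, 13), (r, 36, 24), (s, 3, 23), (x, 40, 34)}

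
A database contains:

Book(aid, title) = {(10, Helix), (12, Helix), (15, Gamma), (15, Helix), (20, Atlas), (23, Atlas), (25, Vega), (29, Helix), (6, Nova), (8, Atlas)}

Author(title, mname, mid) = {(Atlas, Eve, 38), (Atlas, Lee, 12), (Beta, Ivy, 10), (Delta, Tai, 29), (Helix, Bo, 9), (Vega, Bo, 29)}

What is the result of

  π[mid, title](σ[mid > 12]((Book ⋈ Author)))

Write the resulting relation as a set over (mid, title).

{(29, Vega), (38, Atlas)}

Book ⋈ Author (natural join on title): {(10, Helix, Bo, 9), (12, Helix, Bo, 9), (15, Helix, Bo, 9), (20, Atlas, Eve, 38), (20, Atlas, Lee, 12), (23, Atlas, Eve, 38), (23, Atlas, Lee, 12), (25, Vega, Bo, 29), (29, Helix, Bo, 9), (8, Atlas, Eve, 38), (8, Atlas, Lee, 12)}
Selection mid > 12: {(20, Atlas, Eve, 38), (23, Atlas, Eve, 38), (25, Vega, Bo, 29), (8, Atlas, Eve, 38)}
π[mid, title]: project onto (mid, title) (2 duplicate(s) eliminated) → {(29, Vega), (38, Atlas)}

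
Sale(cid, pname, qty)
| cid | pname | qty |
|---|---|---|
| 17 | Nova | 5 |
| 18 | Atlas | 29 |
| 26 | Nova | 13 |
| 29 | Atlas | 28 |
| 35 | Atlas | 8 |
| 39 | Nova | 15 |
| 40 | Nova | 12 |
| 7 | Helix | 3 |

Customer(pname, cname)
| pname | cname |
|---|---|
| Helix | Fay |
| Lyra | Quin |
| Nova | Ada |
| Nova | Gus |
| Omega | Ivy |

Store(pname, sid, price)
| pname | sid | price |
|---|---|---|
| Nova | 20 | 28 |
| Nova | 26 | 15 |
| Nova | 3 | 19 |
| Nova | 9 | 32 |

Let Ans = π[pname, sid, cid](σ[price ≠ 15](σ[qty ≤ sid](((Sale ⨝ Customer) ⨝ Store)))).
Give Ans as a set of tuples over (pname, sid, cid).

Sale ⋈ Customer (natural join on pname): {(17, Nova, 5, Ada), (17, Nova, 5, Gus), (26, Nova, 13, Ada), (26, Nova, 13, Gus), (39, Nova, 15, Ada), (39, Nova, 15, Gus), (40, Nova, 12, Ada), (40, Nova, 12, Gus), (7, Helix, 3, Fay)}
(Sale ⨝ Customer) ⋈ Store (natural join on pname): {(17, Nova, 5, Ada, 20, 28), (17, Nova, 5, Ada, 26, 15), (17, Nova, 5, Ada, 3, 19), (17, Nova, 5, Ada, 9, 32), (17, Nova, 5, Gus, 20, 28), (17, Nova, 5, Gus, 26, 15), (17, Nova, 5, Gus, 3, 19), (17, Nova, 5, Gus, 9, 32), (26, Nova, 13, Ada, 20, 28), (26, Nova, 13, Ada, 26, 15), (26, Nova, 13, Ada, 3, 19), (26, Nova, 13, Ada, 9, 32), (26, Nova, 13, Gus, 20, 28), (26, Nova, 13, Gus, 26, 15), (26, Nova, 13, Gus, 3, 19), (26, Nova, 13, Gus, 9, 32), (39, Nova, 15, Ada, 20, 28), (39, Nova, 15, Ada, 26, 15), (39, Nova, 15, Ada, 3, 19), (39, Nova, 15, Ada, 9, 32), (39, Nova, 15, Gus, 20, 28), (39, Nova, 15, Gus, 26, 15), (39, Nova, 15, Gus, 3, 19), (39, Nova, 15, Gus, 9, 32), (40, Nova, 12, Ada, 20, 28), (40, Nova, 12, Ada, 26, 15), (40, Nova, 12, Ada, 3, 19), (40, Nova, 12, Ada, 9, 32), (40, Nova, 12, Gus, 20, 28), (40, Nova, 12, Gus, 26, 15), (40, Nova, 12, Gus, 3, 19), (40, Nova, 12, Gus, 9, 32)}
Filtering on qty ≤ sid leaves {(17, Nova, 5, Ada, 20, 28), (17, Nova, 5, Ada, 26, 15), (17, Nova, 5, Ada, 9, 32), (17, Nova, 5, Gus, 20, 28), (17, Nova, 5, Gus, 26, 15), (17, Nova, 5, Gus, 9, 32), (26, Nova, 13, Ada, 20, 28), (26, Nova, 13, Ada, 26, 15), (26, Nova, 13, Gus, 20, 28), (26, Nova, 13, Gus, 26, 15), (39, Nova, 15, Ada, 20, 28), (39, Nova, 15, Ada, 26, 15), (39, Nova, 15, Gus, 20, 28), (39, Nova, 15, Gus, 26, 15), (40, Nova, 12, Ada, 20, 28), (40, Nova, 12, Ada, 26, 15), (40, Nova, 12, Gus, 20, 28), (40, Nova, 12, Gus, 26, 15)}.
Filtering on price ≠ 15 leaves {(17, Nova, 5, Ada, 20, 28), (17, Nova, 5, Ada, 9, 32), (17, Nova, 5, Gus, 20, 28), (17, Nova, 5, Gus, 9, 32), (26, Nova, 13, Ada, 20, 28), (26, Nova, 13, Gus, 20, 28), (39, Nova, 15, Ada, 20, 28), (39, Nova, 15, Gus, 20, 28), (40, Nova, 12, Ada, 20, 28), (40, Nova, 12, Gus, 20, 28)}.
Projecting to pname, sid, cid (5 duplicate(s) eliminated): {(Nova, 20, 17), (Nova, 20, 26), (Nova, 20, 39), (Nova, 20, 40), (Nova, 9, 17)}

{(Nova, 20, 17), (Nova, 20, 26), (Nova, 20, 39), (Nova, 20, 40), (Nova, 9, 17)}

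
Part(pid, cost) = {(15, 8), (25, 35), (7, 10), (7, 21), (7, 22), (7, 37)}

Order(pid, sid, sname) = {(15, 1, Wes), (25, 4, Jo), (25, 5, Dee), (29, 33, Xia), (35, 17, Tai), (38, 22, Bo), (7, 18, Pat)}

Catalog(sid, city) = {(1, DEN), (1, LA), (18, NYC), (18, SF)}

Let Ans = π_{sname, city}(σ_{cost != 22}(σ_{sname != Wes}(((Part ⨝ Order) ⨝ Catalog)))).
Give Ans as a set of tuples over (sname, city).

Natural join on pid: {(15, 8, 1, Wes), (25, 35, 4, Jo), (25, 35, 5, Dee), (7, 10, 18, Pat), (7, 21, 18, Pat), (7, 22, 18, Pat), (7, 37, 18, Pat)}
Natural join on sid: {(15, 8, 1, Wes, DEN), (15, 8, 1, Wes, LA), (7, 10, 18, Pat, NYC), (7, 10, 18, Pat, SF), (7, 21, 18, Pat, NYC), (7, 21, 18, Pat, SF), (7, 22, 18, Pat, NYC), (7, 22, 18, Pat, SF), (7, 37, 18, Pat, NYC), (7, 37, 18, Pat, SF)}
σ[sname != Wes]: keep tuples satisfying sname != Wes → {(7, 10, 18, Pat, NYC), (7, 10, 18, Pat, SF), (7, 21, 18, Pat, NYC), (7, 21, 18, Pat, SF), (7, 22, 18, Pat, NYC), (7, 22, 18, Pat, SF), (7, 37, 18, Pat, NYC), (7, 37, 18, Pat, SF)}
σ[cost != 22]: keep tuples satisfying cost != 22 → {(7, 10, 18, Pat, NYC), (7, 10, 18, Pat, SF), (7, 21, 18, Pat, NYC), (7, 21, 18, Pat, SF), (7, 37, 18, Pat, NYC), (7, 37, 18, Pat, SF)}
π_{sname, city} gives {(Pat, NYC), (Pat, SF)} (4 duplicate(s) eliminated).

{(Pat, NYC), (Pat, SF)}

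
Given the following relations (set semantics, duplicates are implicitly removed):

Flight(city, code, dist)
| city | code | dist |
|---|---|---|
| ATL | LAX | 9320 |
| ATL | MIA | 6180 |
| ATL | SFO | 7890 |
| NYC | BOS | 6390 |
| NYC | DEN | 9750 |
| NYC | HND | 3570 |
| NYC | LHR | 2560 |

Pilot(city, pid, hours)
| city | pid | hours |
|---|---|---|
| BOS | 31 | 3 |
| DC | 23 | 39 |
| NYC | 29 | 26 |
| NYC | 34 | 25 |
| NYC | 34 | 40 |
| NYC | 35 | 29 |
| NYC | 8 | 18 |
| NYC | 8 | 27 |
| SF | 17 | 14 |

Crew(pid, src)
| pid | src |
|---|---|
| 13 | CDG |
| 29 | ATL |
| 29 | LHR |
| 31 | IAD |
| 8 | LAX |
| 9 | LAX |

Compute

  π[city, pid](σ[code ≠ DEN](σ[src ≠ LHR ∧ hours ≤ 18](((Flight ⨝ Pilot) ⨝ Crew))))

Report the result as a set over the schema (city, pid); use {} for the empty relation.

Joining Flight and Pilot on city yields {(NYC, BOS, 6390, 29, 26), (NYC, BOS, 6390, 34, 25), (NYC, BOS, 6390, 34, 40), (NYC, BOS, 6390, 35, 29), (NYC, BOS, 6390, 8, 18), (NYC, BOS, 6390, 8, 27), (NYC, DEN, 9750, 29, 26), (NYC, DEN, 9750, 34, 25), (NYC, DEN, 9750, 34, 40), (NYC, DEN, 9750, 35, 29), (NYC, DEN, 9750, 8, 18), (NYC, DEN, 9750, 8, 27), (NYC, HND, 3570, 29, 26), (NYC, HND, 3570, 34, 25), (NYC, HND, 3570, 34, 40), (NYC, HND, 3570, 35, 29), (NYC, HND, 3570, 8, 18), (NYC, HND, 3570, 8, 27), (NYC, LHR, 2560, 29, 26), (NYC, LHR, 2560, 34, 25), (NYC, LHR, 2560, 34, 40), (NYC, LHR, 2560, 35, 29), (NYC, LHR, 2560, 8, 18), (NYC, LHR, 2560, 8, 27)}.
Joining (Flight ⨝ Pilot) and Crew on pid yields {(NYC, BOS, 6390, 29, 26, ATL), (NYC, BOS, 6390, 29, 26, LHR), (NYC, BOS, 6390, 8, 18, LAX), (NYC, BOS, 6390, 8, 27, LAX), (NYC, DEN, 9750, 29, 26, ATL), (NYC, DEN, 9750, 29, 26, LHR), (NYC, DEN, 9750, 8, 18, LAX), (NYC, DEN, 9750, 8, 27, LAX), (NYC, HND, 3570, 29, 26, ATL), (NYC, HND, 3570, 29, 26, LHR), (NYC, HND, 3570, 8, 18, LAX), (NYC, HND, 3570, 8, 27, LAX), (NYC, LHR, 2560, 29, 26, ATL), (NYC, LHR, 2560, 29, 26, LHR), (NYC, LHR, 2560, 8, 18, LAX), (NYC, LHR, 2560, 8, 27, LAX)}.
Filtering on src ≠ LHR ∧ hours ≤ 18 leaves {(NYC, BOS, 6390, 8, 18, LAX), (NYC, DEN, 9750, 8, 18, LAX), (NYC, HND, 3570, 8, 18, LAX), (NYC, LHR, 2560, 8, 18, LAX)}.
Filtering on code ≠ DEN leaves {(NYC, BOS, 6390, 8, 18, LAX), (NYC, HND, 3570, 8, 18, LAX), (NYC, LHR, 2560, 8, 18, LAX)}.
Keep only column(s) city, pid (2 duplicate(s) eliminated): {(NYC, 8)}

{(NYC, 8)}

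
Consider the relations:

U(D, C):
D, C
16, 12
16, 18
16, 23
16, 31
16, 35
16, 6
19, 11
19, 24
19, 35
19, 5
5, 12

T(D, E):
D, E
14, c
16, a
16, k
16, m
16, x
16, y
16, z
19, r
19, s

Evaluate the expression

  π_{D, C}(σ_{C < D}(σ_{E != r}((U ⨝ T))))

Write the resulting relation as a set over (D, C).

Natural join on D: {(16, 12, a), (16, 12, k), (16, 12, m), (16, 12, x), (16, 12, y), (16, 12, z), (16, 18, a), (16, 18, k), (16, 18, m), (16, 18, x), (16, 18, y), (16, 18, z), (16, 23, a), (16, 23, k), (16, 23, m), (16, 23, x), (16, 23, y), (16, 23, z), (16, 31, a), (16, 31, k), (16, 31, m), (16, 31, x), (16, 31, y), (16, 31, z), (16, 35, a), (16, 35, k), (16, 35, m), (16, 35, x), (16, 35, y), (16, 35, z), (16, 6, a), (16, 6, k), (16, 6, m), (16, 6, x), (16, 6, y), (16, 6, z), (19, 11, r), (19, 11, s), (19, 24, r), (19, 24, s), (19, 35, r), (19, 35, s), (19, 5, r), (19, 5, s)}
σ[E != r]: keep tuples satisfying E != r → {(16, 12, a), (16, 12, k), (16, 12, m), (16, 12, x), (16, 12, y), (16, 12, z), (16, 18, a), (16, 18, k), (16, 18, m), (16, 18, x), (16, 18, y), (16, 18, z), (16, 23, a), (16, 23, k), (16, 23, m), (16, 23, x), (16, 23, y), (16, 23, z), (16, 31, a), (16, 31, k), (16, 31, m), (16, 31, x), (16, 31, y), (16, 31, z), (16, 35, a), (16, 35, k), (16, 35, m), (16, 35, x), (16, 35, y), (16, 35, z), (16, 6, a), (16, 6, k), (16, 6, m), (16, 6, x), (16, 6, y), (16, 6, z), (19, 11, s), (19, 24, s), (19, 35, s), (19, 5, s)}
σ[C < D]: keep tuples satisfying C < D → {(16, 12, a), (16, 12, k), (16, 12, m), (16, 12, x), (16, 12, y), (16, 12, z), (16, 6, a), (16, 6, k), (16, 6, m), (16, 6, x), (16, 6, y), (16, 6, z), (19, 11, s), (19, 5, s)}
π_{D, C} gives {(16, 12), (16, 6), (19, 11), (19, 5)} (10 duplicate(s) eliminated).

{(16, 12), (16, 6), (19, 11), (19, 5)}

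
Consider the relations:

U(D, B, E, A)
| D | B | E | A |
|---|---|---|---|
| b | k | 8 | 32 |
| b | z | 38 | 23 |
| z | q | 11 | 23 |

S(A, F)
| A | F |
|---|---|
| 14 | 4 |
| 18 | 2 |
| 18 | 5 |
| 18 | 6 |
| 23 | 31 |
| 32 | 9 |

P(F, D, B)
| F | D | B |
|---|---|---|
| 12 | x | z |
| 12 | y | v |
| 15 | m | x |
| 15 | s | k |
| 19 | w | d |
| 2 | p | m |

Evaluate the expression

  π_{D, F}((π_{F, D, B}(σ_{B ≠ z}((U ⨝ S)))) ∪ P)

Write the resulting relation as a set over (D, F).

{(b, 9), (m, 15), (p, 2), (s, 15), (w, 19), (x, 12), (y, 12), (z, 31)}

Natural join on A: {(b, k, 8, 32, 9), (b, z, 38, 23, 31), (z, q, 11, 23, 31)}
σ[B ≠ z]: keep tuples satisfying B ≠ z → {(b, k, 8, 32, 9), (z, q, 11, 23, 31)}
Keep only column(s) F, D, B: {(31, z, q), (9, b, k)}
Union: {(31, z, q), (9, b, k)} with {(12, x, z), (12, y, v), (15, m, x), (15, s, k), (19, w, d), (2, p, m)} → {(12, x, z), (12, y, v), (15, m, x), (15, s, k), (19, w, d), (2, p, m), (31, z, q), (9, b, k)}
Keep only column(s) D, F: {(b, 9), (m, 15), (p, 2), (s, 15), (w, 19), (x, 12), (y, 12), (z, 31)}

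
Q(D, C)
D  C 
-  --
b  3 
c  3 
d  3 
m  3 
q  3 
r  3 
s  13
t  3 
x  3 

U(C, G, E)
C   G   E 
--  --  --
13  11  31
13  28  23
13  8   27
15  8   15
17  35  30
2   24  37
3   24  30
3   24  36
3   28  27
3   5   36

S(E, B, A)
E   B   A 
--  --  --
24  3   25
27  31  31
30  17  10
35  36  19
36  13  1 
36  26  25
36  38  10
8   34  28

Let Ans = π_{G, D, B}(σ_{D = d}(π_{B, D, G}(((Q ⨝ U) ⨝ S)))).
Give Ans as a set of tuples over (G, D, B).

{(24, d, 13), (24, d, 17), (24, d, 26), (24, d, 38), (28, d, 31), (5, d, 13), (5, d, 26), (5, d, 38)}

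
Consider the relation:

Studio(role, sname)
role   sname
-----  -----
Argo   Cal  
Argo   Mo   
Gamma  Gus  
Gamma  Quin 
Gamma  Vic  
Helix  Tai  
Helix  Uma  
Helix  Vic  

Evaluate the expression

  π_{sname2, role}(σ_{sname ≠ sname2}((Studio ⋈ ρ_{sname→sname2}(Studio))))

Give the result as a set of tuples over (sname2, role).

{(Cal, Argo), (Gus, Gamma), (Mo, Argo), (Quin, Gamma), (Tai, Helix), (Uma, Helix), (Vic, Gamma), (Vic, Helix)}

ρ[sname→sname2]: schema becomes (role, sname2); tuples unchanged.
Studio ⋈ ρ_{sname→sname2}(Studio) (natural join on role): {(Argo, Cal, Cal), (Argo, Cal, Mo), (Argo, Mo, Cal), (Argo, Mo, Mo), (Gamma, Gus, Gus), (Gamma, Gus, Quin), (Gamma, Gus, Vic), (Gamma, Quin, Gus), (Gamma, Quin, Quin), (Gamma, Quin, Vic), (Gamma, Vic, Gus), (Gamma, Vic, Quin), (Gamma, Vic, Vic), (Helix, Tai, Tai), (Helix, Tai, Uma), (Helix, Tai, Vic), (Helix, Uma, Tai), (Helix, Uma, Uma), (Helix, Uma, Vic), (Helix, Vic, Tai), (Helix, Vic, Uma), (Helix, Vic, Vic)}
Selection sname ≠ sname2: {(Argo, Cal, Mo), (Argo, Mo, Cal), (Gamma, Gus, Quin), (Gamma, Gus, Vic), (Gamma, Quin, Gus), (Gamma, Quin, Vic), (Gamma, Vic, Gus), (Gamma, Vic, Quin), (Helix, Tai, Uma), (Helix, Tai, Vic), (Helix, Uma, Tai), (Helix, Uma, Vic), (Helix, Vic, Tai), (Helix, Vic, Uma)}
π[sname2, role]: project onto (sname2, role) (6 duplicate(s) eliminated) → {(Cal, Argo), (Gus, Gamma), (Mo, Argo), (Quin, Gamma), (Tai, Helix), (Uma, Helix), (Vic, Gamma), (Vic, Helix)}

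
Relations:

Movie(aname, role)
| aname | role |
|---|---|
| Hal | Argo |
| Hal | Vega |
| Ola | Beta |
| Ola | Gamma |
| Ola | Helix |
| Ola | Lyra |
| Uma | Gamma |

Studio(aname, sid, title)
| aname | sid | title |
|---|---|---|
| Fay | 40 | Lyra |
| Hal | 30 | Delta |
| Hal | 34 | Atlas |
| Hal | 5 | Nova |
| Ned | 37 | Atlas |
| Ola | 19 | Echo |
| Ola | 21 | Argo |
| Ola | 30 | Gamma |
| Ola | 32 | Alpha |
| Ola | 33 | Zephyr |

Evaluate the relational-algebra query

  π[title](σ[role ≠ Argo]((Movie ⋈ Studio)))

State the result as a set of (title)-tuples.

{Alpha, Argo, Atlas, Delta, Echo, Gamma, Nova, Zephyr}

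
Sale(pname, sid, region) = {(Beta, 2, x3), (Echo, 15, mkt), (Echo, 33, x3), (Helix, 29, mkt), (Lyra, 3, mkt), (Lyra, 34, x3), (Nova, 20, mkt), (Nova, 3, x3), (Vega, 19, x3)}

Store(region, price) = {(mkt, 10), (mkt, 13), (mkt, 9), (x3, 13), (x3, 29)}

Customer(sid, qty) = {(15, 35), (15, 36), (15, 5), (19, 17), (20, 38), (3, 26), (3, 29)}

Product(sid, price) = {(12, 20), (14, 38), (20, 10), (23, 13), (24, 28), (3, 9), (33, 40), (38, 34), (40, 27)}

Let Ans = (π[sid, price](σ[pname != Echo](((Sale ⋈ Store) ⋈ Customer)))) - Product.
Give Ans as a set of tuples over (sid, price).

{(19, 13), (19, 29), (20, 13), (20, 9), (3, 10), (3, 13), (3, 29)}

Sale ⋈ Store (natural join on region): {(Beta, 2, x3, 13), (Beta, 2, x3, 29), (Echo, 15, mkt, 10), (Echo, 15, mkt, 13), (Echo, 15, mkt, 9), (Echo, 33, x3, 13), (Echo, 33, x3, 29), (Helix, 29, mkt, 10), (Helix, 29, mkt, 13), (Helix, 29, mkt, 9), (Lyra, 3, mkt, 10), (Lyra, 3, mkt, 13), (Lyra, 3, mkt, 9), (Lyra, 34, x3, 13), (Lyra, 34, x3, 29), (Nova, 20, mkt, 10), (Nova, 20, mkt, 13), (Nova, 20, mkt, 9), (Nova, 3, x3, 13), (Nova, 3, x3, 29), (Vega, 19, x3, 13), (Vega, 19, x3, 29)}
(Sale ⋈ Store) ⋈ Customer (natural join on sid): {(Echo, 15, mkt, 10, 35), (Echo, 15, mkt, 10, 36), (Echo, 15, mkt, 10, 5), (Echo, 15, mkt, 13, 35), (Echo, 15, mkt, 13, 36), (Echo, 15, mkt, 13, 5), (Echo, 15, mkt, 9, 35), (Echo, 15, mkt, 9, 36), (Echo, 15, mkt, 9, 5), (Lyra, 3, mkt, 10, 26), (Lyra, 3, mkt, 10, 29), (Lyra, 3, mkt, 13, 26), (Lyra, 3, mkt, 13, 29), (Lyra, 3, mkt, 9, 26), (Lyra, 3, mkt, 9, 29), (Nova, 20, mkt, 10, 38), (Nova, 20, mkt, 13, 38), (Nova, 20, mkt, 9, 38), (Nova, 3, x3, 13, 26), (Nova, 3, x3, 13, 29), (Nova, 3, x3, 29, 26), (Nova, 3, x3, 29, 29), (Vega, 19, x3, 13, 17), (Vega, 19, x3, 29, 17)}
Apply σ_{pname != Echo}; surviving tuples: {(Lyra, 3, mkt, 10, 26), (Lyra, 3, mkt, 10, 29), (Lyra, 3, mkt, 13, 26), (Lyra, 3, mkt, 13, 29), (Lyra, 3, mkt, 9, 26), (Lyra, 3, mkt, 9, 29), (Nova, 20, mkt, 10, 38), (Nova, 20, mkt, 13, 38), (Nova, 20, mkt, 9, 38), (Nova, 3, x3, 13, 26), (Nova, 3, x3, 13, 29), (Nova, 3, x3, 29, 26), (Nova, 3, x3, 29, 29), (Vega, 19, x3, 13, 17), (Vega, 19, x3, 29, 17)}
Keep only column(s) sid, price (6 duplicate(s) eliminated): {(19, 13), (19, 29), (20, 10), (20, 13), (20, 9), (3, 10), (3, 13), (3, 29), (3, 9)}
Set difference of the two operands is {(19, 13), (19, 29), (20, 13), (20, 9), (3, 10), (3, 13), (3, 29)}.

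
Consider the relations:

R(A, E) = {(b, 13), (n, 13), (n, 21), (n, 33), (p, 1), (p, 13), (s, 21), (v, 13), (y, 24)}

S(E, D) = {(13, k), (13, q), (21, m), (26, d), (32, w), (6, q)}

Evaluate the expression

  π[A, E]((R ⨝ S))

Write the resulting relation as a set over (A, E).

{(b, 13), (n, 13), (n, 21), (p, 13), (s, 21), (v, 13)}

R ⋈ S (natural join on E): {(b, 13, k), (b, 13, q), (n, 13, k), (n, 13, q), (n, 21, m), (p, 13, k), (p, 13, q), (s, 21, m), (v, 13, k), (v, 13, q)}
Projecting to A, E (4 duplicate(s) eliminated): {(b, 13), (n, 13), (n, 21), (p, 13), (s, 21), (v, 13)}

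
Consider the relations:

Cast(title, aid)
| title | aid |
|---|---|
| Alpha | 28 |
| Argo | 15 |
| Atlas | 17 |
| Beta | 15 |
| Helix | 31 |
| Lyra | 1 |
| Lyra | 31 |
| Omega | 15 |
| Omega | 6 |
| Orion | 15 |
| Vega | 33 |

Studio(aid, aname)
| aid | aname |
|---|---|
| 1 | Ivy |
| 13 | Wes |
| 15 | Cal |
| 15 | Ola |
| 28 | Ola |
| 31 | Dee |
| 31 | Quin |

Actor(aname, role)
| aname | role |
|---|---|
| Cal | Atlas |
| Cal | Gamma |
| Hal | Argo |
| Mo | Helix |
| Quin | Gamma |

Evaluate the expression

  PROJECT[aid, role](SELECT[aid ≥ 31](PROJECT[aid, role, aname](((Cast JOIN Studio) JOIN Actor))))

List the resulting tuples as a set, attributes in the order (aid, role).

{(31, Gamma)}

Joining Cast and Studio on aid yields {(Alpha, 28, Ola), (Argo, 15, Cal), (Argo, 15, Ola), (Beta, 15, Cal), (Beta, 15, Ola), (Helix, 31, Dee), (Helix, 31, Quin), (Lyra, 1, Ivy), (Lyra, 31, Dee), (Lyra, 31, Quin), (Omega, 15, Cal), (Omega, 15, Ola), (Orion, 15, Cal), (Orion, 15, Ola)}.
Joining (Cast JOIN Studio) and Actor on aname yields {(Argo, 15, Cal, Atlas), (Argo, 15, Cal, Gamma), (Beta, 15, Cal, Atlas), (Beta, 15, Cal, Gamma), (Helix, 31, Quin, Gamma), (Lyra, 31, Quin, Gamma), (Omega, 15, Cal, Atlas), (Omega, 15, Cal, Gamma), (Orion, 15, Cal, Atlas), (Orion, 15, Cal, Gamma)}.
π_{aid, role, aname} gives {(15, Atlas, Cal), (15, Gamma, Cal), (31, Gamma, Quin)} (7 duplicate(s) eliminated).
Filtering on aid ≥ 31 leaves {(31, Gamma, Quin)}.
π_{aid, role} gives {(31, Gamma)}.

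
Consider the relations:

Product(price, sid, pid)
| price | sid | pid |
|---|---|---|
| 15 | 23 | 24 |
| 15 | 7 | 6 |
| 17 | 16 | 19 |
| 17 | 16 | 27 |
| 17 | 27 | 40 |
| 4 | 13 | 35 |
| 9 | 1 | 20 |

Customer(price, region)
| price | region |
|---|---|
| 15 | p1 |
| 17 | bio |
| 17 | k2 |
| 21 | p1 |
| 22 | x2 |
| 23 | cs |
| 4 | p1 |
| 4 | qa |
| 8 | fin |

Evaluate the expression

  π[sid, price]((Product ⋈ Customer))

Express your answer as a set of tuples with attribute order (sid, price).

{(13, 4), (16, 17), (23, 15), (27, 17), (7, 15)}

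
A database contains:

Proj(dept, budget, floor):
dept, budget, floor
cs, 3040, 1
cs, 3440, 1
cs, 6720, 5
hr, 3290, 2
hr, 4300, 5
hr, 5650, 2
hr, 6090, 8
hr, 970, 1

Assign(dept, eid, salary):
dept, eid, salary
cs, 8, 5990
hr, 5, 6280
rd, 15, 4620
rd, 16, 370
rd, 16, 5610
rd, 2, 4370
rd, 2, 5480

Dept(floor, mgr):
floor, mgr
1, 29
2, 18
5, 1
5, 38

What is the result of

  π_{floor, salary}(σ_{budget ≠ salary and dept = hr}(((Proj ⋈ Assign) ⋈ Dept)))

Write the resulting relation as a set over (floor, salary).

{(1, 6280), (2, 6280), (5, 6280)}

Natural join on dept: {(cs, 3040, 1, 8, 5990), (cs, 3440, 1, 8, 5990), (cs, 6720, 5, 8, 5990), (hr, 3290, 2, 5, 6280), (hr, 4300, 5, 5, 6280), (hr, 5650, 2, 5, 6280), (hr, 6090, 8, 5, 6280), (hr, 970, 1, 5, 6280)}
Natural join on floor: {(cs, 3040, 1, 8, 5990, 29), (cs, 3440, 1, 8, 5990, 29), (cs, 6720, 5, 8, 5990, 1), (cs, 6720, 5, 8, 5990, 38), (hr, 3290, 2, 5, 6280, 18), (hr, 4300, 5, 5, 6280, 1), (hr, 4300, 5, 5, 6280, 38), (hr, 5650, 2, 5, 6280, 18), (hr, 970, 1, 5, 6280, 29)}
Apply σ_{budget ≠ salary and dept = hr}; surviving tuples: {(hr, 3290, 2, 5, 6280, 18), (hr, 4300, 5, 5, 6280, 1), (hr, 4300, 5, 5, 6280, 38), (hr, 5650, 2, 5, 6280, 18), (hr, 970, 1, 5, 6280, 29)}
Keep only column(s) floor, salary (2 duplicate(s) eliminated): {(1, 6280), (2, 6280), (5, 6280)}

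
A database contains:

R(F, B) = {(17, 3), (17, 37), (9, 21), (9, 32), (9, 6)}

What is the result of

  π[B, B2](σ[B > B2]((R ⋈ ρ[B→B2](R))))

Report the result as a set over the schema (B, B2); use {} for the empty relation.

{(21, 6), (32, 21), (32, 6), (37, 3)}

ρ[B→B2]: schema becomes (F, B2); tuples unchanged.
R ⋈ ρ[B→B2](R) (natural join on F): {(17, 3, 3), (17, 3, 37), (17, 37, 3), (17, 37, 37), (9, 21, 21), (9, 21, 32), (9, 21, 6), (9, 32, 21), (9, 32, 32), (9, 32, 6), (9, 6, 21), (9, 6, 32), (9, 6, 6)}
Filtering on B > B2 leaves {(17, 37, 3), (9, 21, 6), (9, 32, 21), (9, 32, 6)}.
π_{B, B2} gives {(21, 6), (32, 21), (32, 6), (37, 3)}.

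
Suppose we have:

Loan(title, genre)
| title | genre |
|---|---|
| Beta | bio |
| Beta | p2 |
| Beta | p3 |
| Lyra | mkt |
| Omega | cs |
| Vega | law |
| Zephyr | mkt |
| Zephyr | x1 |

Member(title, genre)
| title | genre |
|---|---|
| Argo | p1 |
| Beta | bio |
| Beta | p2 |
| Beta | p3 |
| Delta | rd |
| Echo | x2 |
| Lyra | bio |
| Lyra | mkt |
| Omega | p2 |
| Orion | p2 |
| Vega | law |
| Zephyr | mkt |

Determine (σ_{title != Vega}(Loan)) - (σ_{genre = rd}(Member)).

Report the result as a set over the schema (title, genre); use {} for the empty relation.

{(Beta, bio), (Beta, p2), (Beta, p3), (Lyra, mkt), (Omega, cs), (Zephyr, mkt), (Zephyr, x1)}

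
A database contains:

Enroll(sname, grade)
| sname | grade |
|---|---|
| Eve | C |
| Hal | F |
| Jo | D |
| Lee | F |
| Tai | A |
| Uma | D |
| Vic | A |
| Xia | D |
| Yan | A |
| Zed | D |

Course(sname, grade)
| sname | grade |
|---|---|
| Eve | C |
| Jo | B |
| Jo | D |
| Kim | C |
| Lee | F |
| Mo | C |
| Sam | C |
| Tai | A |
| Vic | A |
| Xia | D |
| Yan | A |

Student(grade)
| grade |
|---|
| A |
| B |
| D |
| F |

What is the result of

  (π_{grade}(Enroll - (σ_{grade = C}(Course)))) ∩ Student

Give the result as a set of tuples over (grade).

σ[grade = C]: keep tuples satisfying grade = C → {(Eve, C), (Kim, C), (Mo, C), (Sam, C)}
Set difference of the two operands is {(Hal, F), (Jo, D), (Lee, F), (Tai, A), (Uma, D), (Vic, A), (Xia, D), (Yan, A), (Zed, D)}.
Projecting to grade (6 duplicate(s) eliminated): {A, D, F}
Set intersection of the two operands is {A, D, F}.

{A, D, F}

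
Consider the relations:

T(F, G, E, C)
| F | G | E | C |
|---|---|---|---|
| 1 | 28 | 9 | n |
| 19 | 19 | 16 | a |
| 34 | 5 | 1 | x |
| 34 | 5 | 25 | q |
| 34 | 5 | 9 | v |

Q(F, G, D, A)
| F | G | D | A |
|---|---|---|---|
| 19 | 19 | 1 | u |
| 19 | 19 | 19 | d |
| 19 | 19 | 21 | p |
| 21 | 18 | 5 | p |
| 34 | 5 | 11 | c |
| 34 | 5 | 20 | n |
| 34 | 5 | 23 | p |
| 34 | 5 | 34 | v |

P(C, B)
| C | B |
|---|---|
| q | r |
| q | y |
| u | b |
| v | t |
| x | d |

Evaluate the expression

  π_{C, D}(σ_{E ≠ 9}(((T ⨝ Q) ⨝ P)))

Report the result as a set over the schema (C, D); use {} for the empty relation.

{(q, 11), (q, 20), (q, 23), (q, 34), (x, 11), (x, 20), (x, 23), (x, 34)}

T ⋈ Q (natural join on F, G): {(19, 19, 16, a, 1, u), (19, 19, 16, a, 19, d), (19, 19, 16, a, 21, p), (34, 5, 1, x, 11, c), (34, 5, 1, x, 20, n), (34, 5, 1, x, 23, p), (34, 5, 1, x, 34, v), (34, 5, 25, q, 11, c), (34, 5, 25, q, 20, n), (34, 5, 25, q, 23, p), (34, 5, 25, q, 34, v), (34, 5, 9, v, 11, c), (34, 5, 9, v, 20, n), (34, 5, 9, v, 23, p), (34, 5, 9, v, 34, v)}
(T ⨝ Q) ⋈ P (natural join on C): {(34, 5, 1, x, 11, c, d), (34, 5, 1, x, 20, n, d), (34, 5, 1, x, 23, p, d), (34, 5, 1, x, 34, v, d), (34, 5, 25, q, 11, c, r), (34, 5, 25, q, 11, c, y), (34, 5, 25, q, 20, n, r), (34, 5, 25, q, 20, n, y), (34, 5, 25, q, 23, p, r), (34, 5, 25, q, 23, p, y), (34, 5, 25, q, 34, v, r), (34, 5, 25, q, 34, v, y), (34, 5, 9, v, 11, c, t), (34, 5, 9, v, 20, n, t), (34, 5, 9, v, 23, p, t), (34, 5, 9, v, 34, v, t)}
σ[E ≠ 9]: keep tuples satisfying E ≠ 9 → {(34, 5, 1, x, 11, c, d), (34, 5, 1, x, 20, n, d), (34, 5, 1, x, 23, p, d), (34, 5, 1, x, 34, v, d), (34, 5, 25, q, 11, c, r), (34, 5, 25, q, 11, c, y), (34, 5, 25, q, 20, n, r), (34, 5, 25, q, 20, n, y), (34, 5, 25, q, 23, p, r), (34, 5, 25, q, 23, p, y), (34, 5, 25, q, 34, v, r), (34, 5, 25, q, 34, v, y)}
Keep only column(s) C, D (4 duplicate(s) eliminated): {(q, 11), (q, 20), (q, 23), (q, 34), (x, 11), (x, 20), (x, 23), (x, 34)}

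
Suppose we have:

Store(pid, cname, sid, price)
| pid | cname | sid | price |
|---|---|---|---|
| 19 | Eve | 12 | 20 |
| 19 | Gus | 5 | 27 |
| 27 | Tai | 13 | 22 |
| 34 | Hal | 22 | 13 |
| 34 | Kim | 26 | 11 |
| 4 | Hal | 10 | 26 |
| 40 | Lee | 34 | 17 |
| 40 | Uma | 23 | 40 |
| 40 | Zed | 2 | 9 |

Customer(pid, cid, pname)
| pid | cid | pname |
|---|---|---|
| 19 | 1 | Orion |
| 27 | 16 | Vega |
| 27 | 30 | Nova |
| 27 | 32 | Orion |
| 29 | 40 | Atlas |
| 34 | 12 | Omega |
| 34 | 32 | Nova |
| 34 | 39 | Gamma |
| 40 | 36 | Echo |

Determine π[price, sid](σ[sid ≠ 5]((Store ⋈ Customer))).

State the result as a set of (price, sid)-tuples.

{(11, 26), (13, 22), (17, 34), (20, 12), (22, 13), (40, 23), (9, 2)}

Store ⋈ Customer (natural join on pid): {(19, Eve, 12, 20, 1, Orion), (19, Gus, 5, 27, 1, Orion), (27, Tai, 13, 22, 16, Vega), (27, Tai, 13, 22, 30, Nova), (27, Tai, 13, 22, 32, Orion), (34, Hal, 22, 13, 12, Omega), (34, Hal, 22, 13, 32, Nova), (34, Hal, 22, 13, 39, Gamma), (34, Kim, 26, 11, 12, Omega), (34, Kim, 26, 11, 32, Nova), (34, Kim, 26, 11, 39, Gamma), (40, Lee, 34, 17, 36, Echo), (40, Uma, 23, 40, 36, Echo), (40, Zed, 2, 9, 36, Echo)}
Selection sid ≠ 5: {(19, Eve, 12, 20, 1, Orion), (27, Tai, 13, 22, 16, Vega), (27, Tai, 13, 22, 30, Nova), (27, Tai, 13, 22, 32, Orion), (34, Hal, 22, 13, 12, Omega), (34, Hal, 22, 13, 32, Nova), (34, Hal, 22, 13, 39, Gamma), (34, Kim, 26, 11, 12, Omega), (34, Kim, 26, 11, 32, Nova), (34, Kim, 26, 11, 39, Gamma), (40, Lee, 34, 17, 36, Echo), (40, Uma, 23, 40, 36, Echo), (40, Zed, 2, 9, 36, Echo)}
π_{price, sid} gives {(11, 26), (13, 22), (17, 34), (20, 12), (22, 13), (40, 23), (9, 2)} (6 duplicate(s) eliminated).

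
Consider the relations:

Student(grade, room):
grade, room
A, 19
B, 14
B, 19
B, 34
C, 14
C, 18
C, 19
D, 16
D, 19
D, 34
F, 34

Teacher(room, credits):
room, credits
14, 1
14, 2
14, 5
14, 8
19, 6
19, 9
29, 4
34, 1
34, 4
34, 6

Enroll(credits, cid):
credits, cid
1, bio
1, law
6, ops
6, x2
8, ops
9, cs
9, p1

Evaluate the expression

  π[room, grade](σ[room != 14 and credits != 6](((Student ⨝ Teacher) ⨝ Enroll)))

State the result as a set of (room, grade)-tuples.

{(19, A), (19, B), (19, C), (19, D), (34, B), (34, D), (34, F)}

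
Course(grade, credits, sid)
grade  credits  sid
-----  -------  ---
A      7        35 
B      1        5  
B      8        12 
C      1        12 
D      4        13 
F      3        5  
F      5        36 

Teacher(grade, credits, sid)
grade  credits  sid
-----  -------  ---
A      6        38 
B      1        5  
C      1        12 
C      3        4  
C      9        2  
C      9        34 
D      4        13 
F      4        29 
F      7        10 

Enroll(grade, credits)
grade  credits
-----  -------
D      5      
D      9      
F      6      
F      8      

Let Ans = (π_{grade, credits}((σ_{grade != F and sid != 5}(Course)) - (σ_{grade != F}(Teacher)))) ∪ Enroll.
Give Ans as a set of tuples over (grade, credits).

Selection grade != F and sid != 5: {(A, 7, 35), (B, 8, 12), (C, 1, 12), (D, 4, 13)}
Selection grade != F: {(A, 6, 38), (B, 1, 5), (C, 1, 12), (C, 3, 4), (C, 9, 2), (C, 9, 34), (D, 4, 13)}
Difference: {(A, 7, 35), (B, 8, 12), (C, 1, 12), (D, 4, 13)} with {(A, 6, 38), (B, 1, 5), (C, 1, 12), (C, 3, 4), (C, 9, 2), (C, 9, 34), (D, 4, 13)} → {(A, 7, 35), (B, 8, 12)}
Projecting to grade, credits: {(A, 7), (B, 8)}
Union: {(A, 7), (B, 8)} with {(D, 5), (D, 9), (F, 6), (F, 8)} → {(A, 7), (B, 8), (D, 5), (D, 9), (F, 6), (F, 8)}

{(A, 7), (B, 8), (D, 5), (D, 9), (F, 6), (F, 8)}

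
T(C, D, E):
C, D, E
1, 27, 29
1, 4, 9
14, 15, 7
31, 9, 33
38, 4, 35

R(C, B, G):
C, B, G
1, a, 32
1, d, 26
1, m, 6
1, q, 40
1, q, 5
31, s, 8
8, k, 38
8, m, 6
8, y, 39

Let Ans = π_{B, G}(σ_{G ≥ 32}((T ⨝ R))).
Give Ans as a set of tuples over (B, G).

{(a, 32), (q, 40)}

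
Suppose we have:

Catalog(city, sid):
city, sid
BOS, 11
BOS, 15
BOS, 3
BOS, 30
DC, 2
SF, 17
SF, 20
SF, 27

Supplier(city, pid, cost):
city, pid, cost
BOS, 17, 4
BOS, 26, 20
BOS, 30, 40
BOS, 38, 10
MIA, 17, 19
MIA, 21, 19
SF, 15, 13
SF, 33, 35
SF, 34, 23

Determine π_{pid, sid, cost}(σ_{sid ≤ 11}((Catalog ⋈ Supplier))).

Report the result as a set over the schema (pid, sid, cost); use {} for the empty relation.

{(17, 11, 4), (17, 3, 4), (26, 11, 20), (26, 3, 20), (30, 11, 40), (30, 3, 40), (38, 11, 10), (38, 3, 10)}

Joining Catalog and Supplier on city yields {(BOS, 11, 17, 4), (BOS, 11, 26, 20), (BOS, 11, 30, 40), (BOS, 11, 38, 10), (BOS, 15, 17, 4), (BOS, 15, 26, 20), (BOS, 15, 30, 40), (BOS, 15, 38, 10), (BOS, 3, 17, 4), (BOS, 3, 26, 20), (BOS, 3, 30, 40), (BOS, 3, 38, 10), (BOS, 30, 17, 4), (BOS, 30, 26, 20), (BOS, 30, 30, 40), (BOS, 30, 38, 10), (SF, 17, 15, 13), (SF, 17, 33, 35), (SF, 17, 34, 23), (SF, 20, 15, 13), (SF, 20, 33, 35), (SF, 20, 34, 23), (SF, 27, 15, 13), (SF, 27, 33, 35), (SF, 27, 34, 23)}.
σ[sid ≤ 11]: keep tuples satisfying sid ≤ 11 → {(BOS, 11, 17, 4), (BOS, 11, 26, 20), (BOS, 11, 30, 40), (BOS, 11, 38, 10), (BOS, 3, 17, 4), (BOS, 3, 26, 20), (BOS, 3, 30, 40), (BOS, 3, 38, 10)}
π[pid, sid, cost]: project onto (pid, sid, cost) → {(17, 11, 4), (17, 3, 4), (26, 11, 20), (26, 3, 20), (30, 11, 40), (30, 3, 40), (38, 11, 10), (38, 3, 10)}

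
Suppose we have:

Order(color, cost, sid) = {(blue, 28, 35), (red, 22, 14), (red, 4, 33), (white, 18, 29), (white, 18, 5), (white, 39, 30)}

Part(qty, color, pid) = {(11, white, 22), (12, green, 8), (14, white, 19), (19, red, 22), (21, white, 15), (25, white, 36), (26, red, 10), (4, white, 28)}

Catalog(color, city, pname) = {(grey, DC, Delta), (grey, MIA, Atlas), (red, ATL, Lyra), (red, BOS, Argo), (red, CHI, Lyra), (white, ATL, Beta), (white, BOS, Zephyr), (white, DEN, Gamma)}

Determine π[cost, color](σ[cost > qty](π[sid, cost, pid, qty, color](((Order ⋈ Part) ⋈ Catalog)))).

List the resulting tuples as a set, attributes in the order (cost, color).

{(18, white), (22, red), (39, white)}

Natural join on color: {(red, 22, 14, 19, 22), (red, 22, 14, 26, 10), (red, 4, 33, 19, 22), (red, 4, 33, 26, 10), (white, 18, 29, 11, 22), (white, 18, 29, 14, 19), (white, 18, 29, 21, 15), (white, 18, 29, 25, 36), (white, 18, 29, 4, 28), (white, 18, 5, 11, 22), (white, 18, 5, 14, 19), (white, 18, 5, 21, 15), (white, 18, 5, 25, 36), (white, 18, 5, 4, 28), (white, 39, 30, 11, 22), (white, 39, 30, 14, 19), (white, 39, 30, 21, 15), (white, 39, 30, 25, 36), (white, 39, 30, 4, 28)}
Natural join on color: {(red, 22, 14, 19, 22, ATL, Lyra), (red, 22, 14, 19, 22, BOS, Argo), (red, 22, 14, 19, 22, CHI, Lyra), (red, 22, 14, 26, 10, ATL, Lyra), (red, 22, 14, 26, 10, BOS, Argo), (red, 22, 14, 26, 10, CHI, Lyra), (red, 4, 33, 19, 22, ATL, Lyra), (red, 4, 33, 19, 22, BOS, Argo), (red, 4, 33, 19, 22, CHI, Lyra), (red, 4, 33, 26, 10, ATL, Lyra), (red, 4, 33, 26, 10, BOS, Argo), (red, 4, 33, 26, 10, CHI, Lyra), (white, 18, 29, 11, 22, ATL, Beta), (white, 18, 29, 11, 22, BOS, Zephyr), (white, 18, 29, 11, 22, DEN, Gamma), (white, 18, 29, 14, 19, ATL, Beta), (white, 18, 29, 14, 19, BOS, Zephyr), (white, 18, 29, 14, 19, DEN, Gamma), (white, 18, 29, 21, 15, ATL, Beta), (white, 18, 29, 21, 15, BOS, Zephyr), (white, 18, 29, 21, 15, DEN, Gamma), (white, 18, 29, 25, 36, ATL, Beta), (white, 18, 29, 25, 36, BOS, Zephyr), (white, 18, 29, 25, 36, DEN, Gamma), (white, 18, 29, 4, 28, ATL, Beta), (white, 18, 29, 4, 28, BOS, Zephyr), (white, 18, 29, 4, 28, DEN, Gamma), (white, 18, 5, 11, 22, ATL, Beta), (white, 18, 5, 11, 22, BOS, Zephyr), (white, 18, 5, 11, 22, DEN, Gamma), (white, 18, 5, 14, 19, ATL, Beta), (white, 18, 5, 14, 19, BOS, Zephyr), (white, 18, 5, 14, 19, DEN, Gamma), (white, 18, 5, 21, 15, ATL, Beta), (white, 18, 5, 21, 15, BOS, Zephyr), (white, 18, 5, 21, 15, DEN, Gamma), (white, 18, 5, 25, 36, ATL, Beta), (white, 18, 5, 25, 36, BOS, Zephyr), (white, 18, 5, 25, 36, DEN, Gamma), (white, 18, 5, 4, 28, ATL, Beta), (white, 18, 5, 4, 28, BOS, Zephyr), (white, 18, 5, 4, 28, DEN, Gamma), (white, 39, 30, 11, 22, ATL, Beta), (white, 39, 30, 11, 22, BOS, Zephyr), (white, 39, 30, 11, 22, DEN, Gamma), (white, 39, 30, 14, 19, ATL, Beta), (white, 39, 30, 14, 19, BOS, Zephyr), (white, 39, 30, 14, 19, DEN, Gamma), (white, 39, 30, 21, 15, ATL, Beta), (white, 39, 30, 21, 15, BOS, Zephyr), (white, 39, 30, 21, 15, DEN, Gamma), (white, 39, 30, 25, 36, ATL, Beta), (white, 39, 30, 25, 36, BOS, Zephyr), (white, 39, 30, 25, 36, DEN, Gamma), (white, 39, 30, 4, 28, ATL, Beta), (white, 39, 30, 4, 28, BOS, Zephyr), (white, 39, 30, 4, 28, DEN, Gamma)}
π_{sid, cost, pid, qty, color} gives {(14, 22, 10, 26, red), (14, 22, 22, 19, red), (29, 18, 15, 21, white), (29, 18, 19, 14, white), (29, 18, 22, 11, white), (29, 18, 28, 4, white), (29, 18, 36, 25, white), (30, 39, 15, 21, white), (30, 39, 19, 14, white), (30, 39, 22, 11, white), (30, 39, 28, 4, white), (30, 39, 36, 25, white), (33, 4, 10, 26, red), (33, 4, 22, 19, red), (5, 18, 15, 21, white), (5, 18, 19, 14, white), (5, 18, 22, 11, white), (5, 18, 28, 4, white), (5, 18, 36, 25, white)} (38 duplicate(s) eliminated).
σ[cost > qty]: keep tuples satisfying cost > qty → {(14, 22, 22, 19, red), (29, 18, 19, 14, white), (29, 18, 22, 11, white), (29, 18, 28, 4, white), (30, 39, 15, 21, white), (30, 39, 19, 14, white), (30, 39, 22, 11, white), (30, 39, 28, 4, white), (30, 39, 36, 25, white), (5, 18, 19, 14, white), (5, 18, 22, 11, white), (5, 18, 28, 4, white)}
π_{cost, color} gives {(18, white), (22, red), (39, white)} (9 duplicate(s) eliminated).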